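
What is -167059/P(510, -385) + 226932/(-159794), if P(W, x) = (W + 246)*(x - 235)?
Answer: -1285040987/1208042640 ≈ -1.0637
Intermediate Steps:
P(W, x) = (-235 + x)*(246 + W) (P(W, x) = (246 + W)*(-235 + x) = (-235 + x)*(246 + W))
-167059/P(510, -385) + 226932/(-159794) = -167059/(-57810 - 235*510 + 246*(-385) + 510*(-385)) + 226932/(-159794) = -167059/(-57810 - 119850 - 94710 - 196350) + 226932*(-1/159794) = -167059/(-468720) - 113466/79897 = -167059*(-1/468720) - 113466/79897 = 5389/15120 - 113466/79897 = -1285040987/1208042640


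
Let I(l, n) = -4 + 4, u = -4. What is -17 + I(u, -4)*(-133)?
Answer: -17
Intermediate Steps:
I(l, n) = 0
-17 + I(u, -4)*(-133) = -17 + 0*(-133) = -17 + 0 = -17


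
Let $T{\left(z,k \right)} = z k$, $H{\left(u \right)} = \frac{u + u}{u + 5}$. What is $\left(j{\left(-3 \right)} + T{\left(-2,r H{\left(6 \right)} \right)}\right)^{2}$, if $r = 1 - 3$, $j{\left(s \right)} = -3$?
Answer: $\frac{225}{121} \approx 1.8595$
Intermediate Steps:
$H{\left(u \right)} = \frac{2 u}{5 + u}$
$r = -2$ ($r = 1 - 3 = -2$)
$T{\left(z,k \right)} = k z$
$\left(j{\left(-3 \right)} + T{\left(-2,r H{\left(6 \right)} \right)}\right)^{2} = \left(-3 + - 2 \cdot 2 \cdot 6 \frac{1}{5 + 6} \left(-2\right)\right)^{2} = \left(-3 + - 2 \cdot 2 \cdot 6 \cdot \frac{1}{11} \left(-2\right)\right)^{2} = \left(-3 + \left(-2\right) \frac{12}{11} \left(-2\right)\right)^{2} = \left(-3 - - \frac{48}{11}\right)^{2} = \left(-3 + \frac{48}{11}\right)^{2} = \left(\frac{15}{11}\right)^{2} = \frac{225}{121}$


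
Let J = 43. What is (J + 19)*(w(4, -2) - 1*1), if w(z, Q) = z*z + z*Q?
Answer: 434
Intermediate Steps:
w(z, Q) = z**2 + Q*z
(J + 19)*(w(4, -2) - 1*1) = (43 + 19)*(4*(-2 + 4) - 1*1) = 62*(4*2 - 1) = 62*(8 - 1) = 62*7 = 434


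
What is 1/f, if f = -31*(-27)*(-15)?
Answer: -1/12555 ≈ -7.9650e-5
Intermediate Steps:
f = -12555 (f = 837*(-15) = -12555)
1/f = 1/(-12555) = -1/12555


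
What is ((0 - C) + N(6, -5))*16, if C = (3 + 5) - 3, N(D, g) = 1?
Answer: -64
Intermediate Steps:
C = 5 (C = 8 - 3 = 5)
((0 - C) + N(6, -5))*16 = ((0 - 1*5) + 1)*16 = ((0 - 5) + 1)*16 = (-5 + 1)*16 = -4*16 = -64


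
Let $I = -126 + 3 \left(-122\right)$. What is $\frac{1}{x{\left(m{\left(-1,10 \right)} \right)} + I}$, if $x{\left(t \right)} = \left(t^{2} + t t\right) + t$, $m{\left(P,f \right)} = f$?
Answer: $- \frac{1}{282} \approx -0.0035461$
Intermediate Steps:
$x{\left(t \right)} = t + 2 t^{2}$ ($x{\left(t \right)} = \left(t^{2} + t^{2}\right) + t = 2 t^{2} + t = t + 2 t^{2}$)
$I = -492$ ($I = -126 - 366 = -492$)
$\frac{1}{x{\left(m{\left(-1,10 \right)} \right)} + I} = \frac{1}{10 \left(1 + 2 \cdot 10\right) - 492} = \frac{1}{10 \left(1 + 20\right) - 492} = \frac{1}{10 \cdot 21 - 492} = \frac{1}{210 - 492} = \frac{1}{-282} = - \frac{1}{282}$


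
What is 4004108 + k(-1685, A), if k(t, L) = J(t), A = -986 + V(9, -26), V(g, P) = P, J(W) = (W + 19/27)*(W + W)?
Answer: 261365036/27 ≈ 9.6802e+6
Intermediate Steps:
J(W) = 2*W*(19/27 + W) (J(W) = (W + 19*(1/27))*(2*W) = (W + 19/27)*(2*W) = (19/27 + W)*(2*W) = 2*W*(19/27 + W))
A = -1012 (A = -986 - 26 = -1012)
k(t, L) = 2*t*(19 + 27*t)/27
4004108 + k(-1685, A) = 4004108 + (2/27)*(-1685)*(19 + 27*(-1685)) = 4004108 + (2/27)*(-1685)*(19 - 45495) = 4004108 + (2/27)*(-1685)*(-45476) = 4004108 + 153254120/27 = 261365036/27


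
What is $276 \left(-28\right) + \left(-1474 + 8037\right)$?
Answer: $-1165$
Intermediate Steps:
$276 \left(-28\right) + \left(-1474 + 8037\right) = -7728 + 6563 = -1165$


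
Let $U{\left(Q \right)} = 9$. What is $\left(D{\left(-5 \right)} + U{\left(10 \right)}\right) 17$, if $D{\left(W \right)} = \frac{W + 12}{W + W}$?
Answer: $\frac{1411}{10} \approx 141.1$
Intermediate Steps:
$D{\left(W \right)} = \frac{12 + W}{2 W}$
$\left(D{\left(-5 \right)} + U{\left(10 \right)}\right) 17 = \left(\frac{12 - 5}{2 \left(-5\right)} + 9\right) 17 = \left(\frac{1}{2} \left(- \frac{1}{5}\right) 7 + 9\right) 17 = \left(- \frac{7}{10} + 9\right) 17 = \frac{83}{10} \cdot 17 = \frac{1411}{10}$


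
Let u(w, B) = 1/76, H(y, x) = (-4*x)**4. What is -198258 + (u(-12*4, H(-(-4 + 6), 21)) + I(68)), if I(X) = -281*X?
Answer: -16519815/76 ≈ -2.1737e+5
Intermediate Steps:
H(y, x) = 256*x**4
u(w, B) = 1/76
-198258 + (u(-12*4, H(-(-4 + 6), 21)) + I(68)) = -198258 + (1/76 - 281*68) = -198258 + (1/76 - 19108) = -198258 - 1452207/76 = -16519815/76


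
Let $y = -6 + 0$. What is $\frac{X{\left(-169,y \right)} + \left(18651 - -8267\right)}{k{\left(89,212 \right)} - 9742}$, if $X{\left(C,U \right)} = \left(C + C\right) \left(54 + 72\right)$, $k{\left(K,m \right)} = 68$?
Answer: $\frac{7835}{4837} \approx 1.6198$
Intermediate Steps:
$y = -6$
$X{\left(C,U \right)} = 252 C$ ($X{\left(C,U \right)} = 2 C 126 = 252 C$)
$\frac{X{\left(-169,y \right)} + \left(18651 - -8267\right)}{k{\left(89,212 \right)} - 9742} = \frac{252 \left(-169\right) + \left(18651 - -8267\right)}{68 - 9742} = \frac{-42588 + \left(18651 + 8267\right)}{-9674} = \left(-42588 + 26918\right) \left(- \frac{1}{9674}\right) = \left(-15670\right) \left(- \frac{1}{9674}\right) = \frac{7835}{4837}$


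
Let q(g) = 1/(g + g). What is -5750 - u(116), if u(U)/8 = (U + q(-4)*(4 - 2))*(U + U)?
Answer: -220582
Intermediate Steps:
q(g) = 1/(2*g)
u(U) = 16*U*(-1/4 + U) (u(U) = 8*((U + ((1/2)/(-4))*(4 - 2))*(U + U)) = 8*((U + ((1/2)*(-1/4))*2)*(2*U)) = 8*((U - 1/8*2)*(2*U)) = 8*((U - 1/4)*(2*U)) = 8*((-1/4 + U)*(2*U)) = 8*(2*U*(-1/4 + U)) = 16*U*(-1/4 + U))
-5750 - u(116) = -5750 - 4*116*(-1 + 4*116) = -5750 - 4*116*(-1 + 464) = -5750 - 4*116*463 = -5750 - 1*214832 = -5750 - 214832 = -220582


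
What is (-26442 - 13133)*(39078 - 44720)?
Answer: 223282150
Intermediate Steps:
(-26442 - 13133)*(39078 - 44720) = -39575*(-5642) = 223282150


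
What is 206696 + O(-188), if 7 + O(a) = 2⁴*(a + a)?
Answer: 200673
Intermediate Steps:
O(a) = -7 + 32*a (O(a) = -7 + 2⁴*(a + a) = -7 + 16*(2*a) = -7 + 32*a)
206696 + O(-188) = 206696 + (-7 + 32*(-188)) = 206696 + (-7 - 6016) = 206696 - 6023 = 200673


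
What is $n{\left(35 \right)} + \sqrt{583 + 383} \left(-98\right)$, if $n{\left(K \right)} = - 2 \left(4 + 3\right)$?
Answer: $-14 - 98 \sqrt{966} \approx -3059.9$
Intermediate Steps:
$n{\left(K \right)} = -14$ ($n{\left(K \right)} = \left(-2\right) 7 = -14$)
$n{\left(35 \right)} + \sqrt{583 + 383} \left(-98\right) = -14 + \sqrt{583 + 383} \left(-98\right) = -14 + \sqrt{966} \left(-98\right) = -14 - 98 \sqrt{966}$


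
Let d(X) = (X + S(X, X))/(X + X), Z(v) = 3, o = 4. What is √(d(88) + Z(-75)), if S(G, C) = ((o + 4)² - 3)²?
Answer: √47707/44 ≈ 4.9641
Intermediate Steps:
S(G, C) = 3721 (S(G, C) = ((4 + 4)² - 3)² = (8² - 3)² = (64 - 3)² = 61² = 3721)
d(X) = (3721 + X)/(2*X) (d(X) = (X + 3721)/(X + X) = (3721 + X)/((2*X)) = (3721 + X)*(1/(2*X)) = (3721 + X)/(2*X))
√(d(88) + Z(-75)) = √((½)*(3721 + 88)/88 + 3) = √((½)*(1/88)*3809 + 3) = √(3809/176 + 3) = √(4337/176) = √47707/44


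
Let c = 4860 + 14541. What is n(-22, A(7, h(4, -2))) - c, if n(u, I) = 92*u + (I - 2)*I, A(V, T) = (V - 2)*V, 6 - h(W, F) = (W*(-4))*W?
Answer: -20270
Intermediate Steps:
h(W, F) = 6 + 4*W² (h(W, F) = 6 - W*(-4)*W = 6 - (-4*W)*W = 6 - (-4)*W² = 6 + 4*W²)
A(V, T) = V*(-2 + V) (A(V, T) = (-2 + V)*V = V*(-2 + V))
n(u, I) = 92*u + I*(-2 + I) (n(u, I) = 92*u + (-2 + I)*I = 92*u + I*(-2 + I))
c = 19401
n(-22, A(7, h(4, -2))) - c = ((7*(-2 + 7))² - 14*(-2 + 7) + 92*(-22)) - 1*19401 = ((7*5)² - 14*5 - 2024) - 19401 = (35² - 2*35 - 2024) - 19401 = (1225 - 70 - 2024) - 19401 = -869 - 19401 = -20270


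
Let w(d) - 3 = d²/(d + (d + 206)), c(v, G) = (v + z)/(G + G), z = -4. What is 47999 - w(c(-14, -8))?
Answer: 639690607/13328 ≈ 47996.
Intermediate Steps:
c(v, G) = (-4 + v)/(2*G) (c(v, G) = (v - 4)/(G + G) = (-4 + v)/((2*G)) = (-4 + v)*(1/(2*G)) = (-4 + v)/(2*G))
w(d) = 3 + d²/(206 + 2*d) (w(d) = 3 + d²/(d + (d + 206)) = 3 + d²/(d + (206 + d)) = 3 + d²/(206 + 2*d))
47999 - w(c(-14, -8)) = 47999 - (618 + ((½)*(-4 - 14)/(-8))² + 6*((½)*(-4 - 14)/(-8)))/(2*(103 + (½)*(-4 - 14)/(-8))) = 47999 - (618 + ((½)*(-⅛)*(-18))² + 6*((½)*(-⅛)*(-18)))/(2*(103 + (½)*(-⅛)*(-18))) = 47999 - (618 + (9/8)² + 6*(9/8))/(2*(103 + 9/8)) = 47999 - (618 + 81/64 + 27/4)/(2*833/8) = 47999 - 8*40065/(2*833*64) = 47999 - 1*40065/13328 = 47999 - 40065/13328 = 639690607/13328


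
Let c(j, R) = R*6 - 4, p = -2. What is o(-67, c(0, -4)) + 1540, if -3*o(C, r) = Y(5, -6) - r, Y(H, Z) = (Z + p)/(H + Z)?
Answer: 1528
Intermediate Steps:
Y(H, Z) = (-2 + Z)/(H + Z) (Y(H, Z) = (Z - 2)/(H + Z) = (-2 + Z)/(H + Z))
c(j, R) = -4 + 6*R (c(j, R) = 6*R - 4 = -4 + 6*R)
o(C, r) = -8/3 + r/3 (o(C, r) = -((-2 - 6)/(5 - 6) - r)/3 = -(-8/(-1) - r)/3 = -(-1*(-8) - r)/3 = -(8 - r)/3 = -8/3 + r/3)
o(-67, c(0, -4)) + 1540 = (-8/3 + (-4 + 6*(-4))/3) + 1540 = (-8/3 + (-4 - 24)/3) + 1540 = (-8/3 + (⅓)*(-28)) + 1540 = (-8/3 - 28/3) + 1540 = -12 + 1540 = 1528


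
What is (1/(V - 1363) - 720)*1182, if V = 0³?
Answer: -1159968702/1363 ≈ -8.5104e+5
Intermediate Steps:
V = 0
(1/(V - 1363) - 720)*1182 = (1/(0 - 1363) - 720)*1182 = (1/(-1363) - 720)*1182 = (-1/1363 - 720)*1182 = -981361/1363*1182 = -1159968702/1363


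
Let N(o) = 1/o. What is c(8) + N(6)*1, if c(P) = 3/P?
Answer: 13/24 ≈ 0.54167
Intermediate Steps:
c(P) = 3/P
c(8) + N(6)*1 = 3/8 + 1/6 = 3*(⅛) + (⅙)*1 = 3/8 + ⅙ = 13/24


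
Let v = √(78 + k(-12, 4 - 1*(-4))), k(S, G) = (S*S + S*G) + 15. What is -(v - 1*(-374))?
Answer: -374 - √141 ≈ -385.87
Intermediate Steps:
k(S, G) = 15 + S² + G*S (k(S, G) = (S² + G*S) + 15 = 15 + S² + G*S)
v = √141 (v = √(78 + (15 + (-12)² + (4 - 1*(-4))*(-12))) = √(78 + (15 + 144 + (4 + 4)*(-12))) = √(78 + (15 + 144 + 8*(-12))) = √(78 + (15 + 144 - 96)) = √(78 + 63) = √141 ≈ 11.874)
-(v - 1*(-374)) = -(√141 - 1*(-374)) = -(√141 + 374) = -(374 + √141) = -374 - √141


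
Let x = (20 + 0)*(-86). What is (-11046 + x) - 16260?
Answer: -29026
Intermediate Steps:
x = -1720 (x = 20*(-86) = -1720)
(-11046 + x) - 16260 = (-11046 - 1720) - 16260 = -12766 - 16260 = -29026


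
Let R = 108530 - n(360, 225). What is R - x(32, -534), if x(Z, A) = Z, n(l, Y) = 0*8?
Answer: 108498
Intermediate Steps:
n(l, Y) = 0
R = 108530 (R = 108530 - 1*0 = 108530 + 0 = 108530)
R - x(32, -534) = 108530 - 1*32 = 108530 - 32 = 108498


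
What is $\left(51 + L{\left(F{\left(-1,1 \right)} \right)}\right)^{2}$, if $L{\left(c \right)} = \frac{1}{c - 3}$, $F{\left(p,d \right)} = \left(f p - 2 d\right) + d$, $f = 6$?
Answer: $\frac{259081}{100} \approx 2590.8$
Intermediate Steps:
$F{\left(p,d \right)} = - d + 6 p$ ($F{\left(p,d \right)} = \left(6 p - 2 d\right) + d = \left(- 2 d + 6 p\right) + d = - d + 6 p$)
$L{\left(c \right)} = \frac{1}{-3 + c}$
$\left(51 + L{\left(F{\left(-1,1 \right)} \right)}\right)^{2} = \left(51 + \frac{1}{-3 + \left(\left(-1\right) 1 + 6 \left(-1\right)\right)}\right)^{2} = \left(51 + \frac{1}{-3 - 7}\right)^{2} = \left(51 + \frac{1}{-10}\right)^{2} = \left(51 - \frac{1}{10}\right)^{2} = \left(\frac{509}{10}\right)^{2} = \frac{259081}{100}$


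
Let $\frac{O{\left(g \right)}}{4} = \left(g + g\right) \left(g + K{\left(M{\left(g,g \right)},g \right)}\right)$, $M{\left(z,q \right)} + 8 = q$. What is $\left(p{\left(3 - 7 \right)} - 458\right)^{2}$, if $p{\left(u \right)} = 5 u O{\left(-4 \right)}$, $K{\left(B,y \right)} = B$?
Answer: $114447204$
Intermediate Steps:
$M{\left(z,q \right)} = -8 + q$
$O{\left(g \right)} = 8 g \left(-8 + 2 g\right)$ ($O{\left(g \right)} = 4 \left(g + g\right) \left(g + \left(-8 + g\right)\right) = 4 \cdot 2 g \left(-8 + 2 g\right) = 8 g \left(-8 + 2 g\right)$)
$p{\left(u \right)} = 2560 u$ ($p{\left(u \right)} = 5 u 16 \left(-4\right) \left(-4 - 4\right) = 5 u 16 \left(-4\right) \left(-8\right) = 5 u 512 = 2560 u$)
$\left(p{\left(3 - 7 \right)} - 458\right)^{2} = \left(2560 \left(3 - 7\right) - 458\right)^{2} = \left(2560 \left(-4\right) - 458\right)^{2} = \left(-10240 - 458\right)^{2} = \left(-10698\right)^{2} = 114447204$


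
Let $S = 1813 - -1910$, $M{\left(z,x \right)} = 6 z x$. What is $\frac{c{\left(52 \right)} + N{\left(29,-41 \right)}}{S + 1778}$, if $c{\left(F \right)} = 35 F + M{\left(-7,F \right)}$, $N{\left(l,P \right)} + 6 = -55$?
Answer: $- \frac{425}{5501} \approx -0.077259$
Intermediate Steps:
$M{\left(z,x \right)} = 6 x z$
$N{\left(l,P \right)} = -61$ ($N{\left(l,P \right)} = -6 - 55 = -61$)
$c{\left(F \right)} = - 7 F$ ($c{\left(F \right)} = 35 F + 6 F \left(-7\right) = 35 F - 42 F = - 7 F$)
$S = 3723$ ($S = 1813 + 1910 = 3723$)
$\frac{c{\left(52 \right)} + N{\left(29,-41 \right)}}{S + 1778} = \frac{\left(-7\right) 52 - 61}{3723 + 1778} = \frac{-364 - 61}{5501} = \left(-425\right) \frac{1}{5501} = - \frac{425}{5501}$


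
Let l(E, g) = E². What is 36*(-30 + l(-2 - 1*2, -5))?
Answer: -504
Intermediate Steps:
36*(-30 + l(-2 - 1*2, -5)) = 36*(-30 + (-2 - 1*2)²) = 36*(-30 + (-2 - 2)²) = 36*(-30 + (-4)²) = 36*(-30 + 16) = 36*(-14) = -504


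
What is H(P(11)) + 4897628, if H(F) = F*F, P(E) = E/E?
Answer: 4897629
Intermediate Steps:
P(E) = 1
H(F) = F²
H(P(11)) + 4897628 = 1² + 4897628 = 1 + 4897628 = 4897629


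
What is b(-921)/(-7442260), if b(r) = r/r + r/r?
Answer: -1/3721130 ≈ -2.6874e-7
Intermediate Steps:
b(r) = 2 (b(r) = 1 + 1 = 2)
b(-921)/(-7442260) = 2/(-7442260) = 2*(-1/7442260) = -1/3721130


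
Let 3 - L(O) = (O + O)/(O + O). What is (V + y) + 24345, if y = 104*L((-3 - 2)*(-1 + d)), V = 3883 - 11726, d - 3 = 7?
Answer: 16710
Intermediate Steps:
d = 10 (d = 3 + 7 = 10)
V = -7843
L(O) = 2 (L(O) = 3 - (O + O)/(O + O) = 3 - 2*O/(2*O) = 3 - 2*O*1/(2*O) = 3 - 1*1 = 3 - 1 = 2)
y = 208 (y = 104*2 = 208)
(V + y) + 24345 = (-7843 + 208) + 24345 = -7635 + 24345 = 16710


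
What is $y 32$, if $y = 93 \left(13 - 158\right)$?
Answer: $-431520$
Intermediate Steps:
$y = -13485$ ($y = 93 \left(-145\right) = -13485$)
$y 32 = \left(-13485\right) 32 = -431520$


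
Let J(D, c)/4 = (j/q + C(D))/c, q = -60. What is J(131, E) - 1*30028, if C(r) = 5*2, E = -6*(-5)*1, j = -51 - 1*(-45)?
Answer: -2251999/75 ≈ -30027.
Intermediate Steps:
j = -6 (j = -51 + 45 = -6)
E = 30 (E = 30*1 = 30)
C(r) = 10
J(D, c) = 202/(5*c) (J(D, c) = 4*((-6/(-60) + 10)/c) = 4*((-6*(-1/60) + 10)/c) = 4*((⅒ + 10)/c) = 4*(101/(10*c)) = 202/(5*c))
J(131, E) - 1*30028 = (202/5)/30 - 1*30028 = (202/5)*(1/30) - 30028 = 101/75 - 30028 = -2251999/75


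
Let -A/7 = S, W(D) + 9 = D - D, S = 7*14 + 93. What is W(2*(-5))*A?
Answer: 12033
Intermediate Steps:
S = 191 (S = 98 + 93 = 191)
W(D) = -9 (W(D) = -9 + (D - D) = -9 + 0 = -9)
A = -1337 (A = -7*191 = -1337)
W(2*(-5))*A = -9*(-1337) = 12033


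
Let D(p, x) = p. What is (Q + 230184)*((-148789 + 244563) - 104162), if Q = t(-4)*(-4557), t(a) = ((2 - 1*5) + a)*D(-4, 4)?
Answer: -860508144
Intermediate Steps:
t(a) = 12 - 4*a (t(a) = ((2 - 1*5) + a)*(-4) = ((2 - 5) + a)*(-4) = (-3 + a)*(-4) = 12 - 4*a)
Q = -127596 (Q = (12 - 4*(-4))*(-4557) = (12 + 16)*(-4557) = 28*(-4557) = -127596)
(Q + 230184)*((-148789 + 244563) - 104162) = (-127596 + 230184)*((-148789 + 244563) - 104162) = 102588*(95774 - 104162) = 102588*(-8388) = -860508144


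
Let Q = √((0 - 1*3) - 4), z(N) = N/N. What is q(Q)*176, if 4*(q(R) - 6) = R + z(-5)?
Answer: 1100 + 44*I*√7 ≈ 1100.0 + 116.41*I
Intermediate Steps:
z(N) = 1
Q = I*√7 (Q = √((0 - 3) - 4) = √(-3 - 4) = √(-7) = I*√7 ≈ 2.6458*I)
q(R) = 25/4 + R/4 (q(R) = 6 + (R + 1)/4 = 6 + (1 + R)/4 = 6 + (¼ + R/4) = 25/4 + R/4)
q(Q)*176 = (25/4 + (I*√7)/4)*176 = (25/4 + I*√7/4)*176 = 1100 + 44*I*√7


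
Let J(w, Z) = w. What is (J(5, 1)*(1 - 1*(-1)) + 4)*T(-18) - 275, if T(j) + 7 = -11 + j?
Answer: -779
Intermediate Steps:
T(j) = -18 + j (T(j) = -7 + (-11 + j) = -18 + j)
(J(5, 1)*(1 - 1*(-1)) + 4)*T(-18) - 275 = (5*(1 - 1*(-1)) + 4)*(-18 - 18) - 275 = (5*(1 + 1) + 4)*(-36) - 275 = (5*2 + 4)*(-36) - 275 = (10 + 4)*(-36) - 275 = 14*(-36) - 275 = -504 - 275 = -779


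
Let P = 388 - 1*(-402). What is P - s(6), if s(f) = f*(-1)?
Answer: 796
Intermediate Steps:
P = 790 (P = 388 + 402 = 790)
s(f) = -f
P - s(6) = 790 - (-1)*6 = 790 - 1*(-6) = 790 + 6 = 796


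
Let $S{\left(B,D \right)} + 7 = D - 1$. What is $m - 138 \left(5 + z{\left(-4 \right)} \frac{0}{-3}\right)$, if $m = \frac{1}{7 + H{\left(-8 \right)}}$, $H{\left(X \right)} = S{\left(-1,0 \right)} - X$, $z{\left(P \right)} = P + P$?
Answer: $- \frac{4829}{7} \approx -689.86$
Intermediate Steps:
$z{\left(P \right)} = 2 P$
$S{\left(B,D \right)} = -8 + D$ ($S{\left(B,D \right)} = -7 + \left(D - 1\right) = -7 + \left(-1 + D\right) = -8 + D$)
$H{\left(X \right)} = -8 - X$ ($H{\left(X \right)} = \left(-8 + 0\right) - X = -8 - X$)
$m = \frac{1}{7}$ ($m = \frac{1}{7 - 0} = \frac{1}{7 + \left(-8 + 8\right)} = \frac{1}{7 + 0} = \frac{1}{7} \approx 0.14286$)
$m - 138 \left(5 + z{\left(-4 \right)} \frac{0}{-3}\right) = \frac{1}{7} - 138 \left(5 + 2 \left(-4\right) \frac{0}{-3}\right) = \frac{1}{7} - 138 \left(5 - 8 \cdot 0 \left(- \frac{1}{3}\right)\right) = \frac{1}{7} - 138 \left(5 - 0\right) = \frac{1}{7} - 138 \left(5 + 0\right) = \frac{1}{7} - 690 = - \frac{4829}{7}$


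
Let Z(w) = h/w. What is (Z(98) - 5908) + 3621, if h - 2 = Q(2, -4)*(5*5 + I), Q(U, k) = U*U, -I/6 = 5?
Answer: -112072/49 ≈ -2287.2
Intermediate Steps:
I = -30 (I = -6*5 = -30)
Q(U, k) = U²
h = -18 (h = 2 + 2²*(5*5 - 30) = 2 + 4*(25 - 30) = 2 + 4*(-5) = 2 - 20 = -18)
Z(w) = -18/w
(Z(98) - 5908) + 3621 = (-18/98 - 5908) + 3621 = (-18*1/98 - 5908) + 3621 = (-9/49 - 5908) + 3621 = -289501/49 + 3621 = -112072/49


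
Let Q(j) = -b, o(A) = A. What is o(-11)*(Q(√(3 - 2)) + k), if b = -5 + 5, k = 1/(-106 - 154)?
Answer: 11/260 ≈ 0.042308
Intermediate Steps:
k = -1/260 (k = 1/(-260) = -1/260 ≈ -0.0038462)
b = 0
Q(j) = 0 (Q(j) = -1*0 = 0)
o(-11)*(Q(√(3 - 2)) + k) = -11*(0 - 1/260) = -11*(-1/260) = 11/260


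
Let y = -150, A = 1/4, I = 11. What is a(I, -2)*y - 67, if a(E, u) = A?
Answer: -209/2 ≈ -104.50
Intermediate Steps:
A = ¼ ≈ 0.25000
a(E, u) = ¼
a(I, -2)*y - 67 = (¼)*(-150) - 67 = -75/2 - 67 = -209/2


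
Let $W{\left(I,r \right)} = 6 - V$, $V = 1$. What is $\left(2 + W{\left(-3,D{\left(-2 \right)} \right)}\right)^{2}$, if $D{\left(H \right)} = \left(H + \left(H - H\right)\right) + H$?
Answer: $49$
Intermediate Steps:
$D{\left(H \right)} = 2 H$ ($D{\left(H \right)} = \left(H + 0\right) + H = H + H = 2 H$)
$W{\left(I,r \right)} = 5$ ($W{\left(I,r \right)} = 6 - 1 = 5$)
$\left(2 + W{\left(-3,D{\left(-2 \right)} \right)}\right)^{2} = \left(2 + 5\right)^{2} = 7^{2} = 49$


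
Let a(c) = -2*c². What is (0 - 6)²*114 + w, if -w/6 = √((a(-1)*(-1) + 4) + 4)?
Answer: 4104 - 6*√10 ≈ 4085.0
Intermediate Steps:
w = -6*√10 (w = -6*√((-2*(-1)²*(-1) + 4) + 4) = -6*√((-2*1*(-1) + 4) + 4) = -6*√((-2*(-1) + 4) + 4) = -6*√((2 + 4) + 4) = -6*√(6 + 4) = -6*√10 ≈ -18.974)
(0 - 6)²*114 + w = (0 - 6)²*114 - 6*√10 = (-6)²*114 - 6*√10 = 36*114 - 6*√10 = 4104 - 6*√10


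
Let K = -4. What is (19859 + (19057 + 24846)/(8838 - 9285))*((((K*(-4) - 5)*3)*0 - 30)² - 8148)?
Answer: -21340697120/149 ≈ -1.4323e+8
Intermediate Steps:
(19859 + (19057 + 24846)/(8838 - 9285))*((((K*(-4) - 5)*3)*0 - 30)² - 8148) = (19859 + (19057 + 24846)/(8838 - 9285))*((((-4*(-4) - 5)*3)*0 - 30)² - 8148) = (19859 + 43903/(-447))*((((16 - 5)*3)*0 - 30)² - 8148) = (19859 + 43903*(-1/447))*(((11*3)*0 - 30)² - 8148) = (19859 - 43903/447)*((33*0 - 30)² - 8148) = 8833070*((0 - 30)² - 8148)/447 = 8833070*((-30)² - 8148)/447 = 8833070*(900 - 8148)/447 = (8833070/447)*(-7248) = -21340697120/149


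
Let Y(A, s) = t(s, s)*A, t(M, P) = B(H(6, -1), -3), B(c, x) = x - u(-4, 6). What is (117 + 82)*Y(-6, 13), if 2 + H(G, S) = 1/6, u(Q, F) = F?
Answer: 10746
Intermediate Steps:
H(G, S) = -11/6 (H(G, S) = -2 + 1/6 = -2 + ⅙ = -11/6)
B(c, x) = -6 + x (B(c, x) = x - 1*6 = x - 6 = -6 + x)
t(M, P) = -9 (t(M, P) = -6 - 3 = -9)
Y(A, s) = -9*A
(117 + 82)*Y(-6, 13) = (117 + 82)*(-9*(-6)) = 199*54 = 10746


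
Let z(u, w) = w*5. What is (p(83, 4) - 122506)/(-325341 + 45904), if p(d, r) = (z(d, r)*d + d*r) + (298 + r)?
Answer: 120212/279437 ≈ 0.43019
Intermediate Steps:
z(u, w) = 5*w
p(d, r) = 298 + r + 6*d*r (p(d, r) = ((5*r)*d + d*r) + (298 + r) = (5*d*r + d*r) + (298 + r) = 6*d*r + (298 + r) = 298 + r + 6*d*r)
(p(83, 4) - 122506)/(-325341 + 45904) = ((298 + 4 + 6*83*4) - 122506)/(-325341 + 45904) = ((298 + 4 + 1992) - 122506)/(-279437) = (2294 - 122506)*(-1/279437) = -120212*(-1/279437) = 120212/279437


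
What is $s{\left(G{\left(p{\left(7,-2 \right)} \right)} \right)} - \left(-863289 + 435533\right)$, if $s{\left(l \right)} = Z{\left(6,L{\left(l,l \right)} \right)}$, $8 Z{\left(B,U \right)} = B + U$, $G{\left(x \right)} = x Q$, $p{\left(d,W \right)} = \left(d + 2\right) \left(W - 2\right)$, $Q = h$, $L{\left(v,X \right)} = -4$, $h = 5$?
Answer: $\frac{1711025}{4} \approx 4.2776 \cdot 10^{5}$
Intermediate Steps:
$Q = 5$
$p{\left(d,W \right)} = \left(-2 + W\right) \left(2 + d\right)$ ($p{\left(d,W \right)} = \left(2 + d\right) \left(-2 + W\right) = \left(-2 + W\right) \left(2 + d\right)$)
$G{\left(x \right)} = 5 x$ ($G{\left(x \right)} = x 5 = 5 x$)
$Z{\left(B,U \right)} = \frac{B}{8} + \frac{U}{8}$ ($Z{\left(B,U \right)} = \frac{B + U}{8} = \frac{B}{8} + \frac{U}{8}$)
$s{\left(l \right)} = \frac{1}{4}$ ($s{\left(l \right)} = \frac{1}{8} \cdot 6 + \frac{1}{8} \left(-4\right) = \frac{3}{4} - \frac{1}{2} = \frac{1}{4}$)
$s{\left(G{\left(p{\left(7,-2 \right)} \right)} \right)} - \left(-863289 + 435533\right) = \frac{1}{4} - \left(-863289 + 435533\right) = \frac{1}{4} - -427756 = \frac{1}{4} + 427756 = \frac{1711025}{4}$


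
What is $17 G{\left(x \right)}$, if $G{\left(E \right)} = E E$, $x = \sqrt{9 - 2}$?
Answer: $119$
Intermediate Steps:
$x = \sqrt{7} \approx 2.6458$
$G{\left(E \right)} = E^{2}$
$17 G{\left(x \right)} = 17 \left(\sqrt{7}\right)^{2} = 17 \cdot 7 = 119$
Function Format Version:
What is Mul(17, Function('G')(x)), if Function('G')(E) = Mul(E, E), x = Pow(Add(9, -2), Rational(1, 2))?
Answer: 119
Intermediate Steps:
x = Pow(7, Rational(1, 2)) ≈ 2.6458
Function('G')(E) = Pow(E, 2)
Mul(17, Function('G')(x)) = Mul(17, Pow(Pow(7, Rational(1, 2)), 2)) = Mul(17, 7) = 119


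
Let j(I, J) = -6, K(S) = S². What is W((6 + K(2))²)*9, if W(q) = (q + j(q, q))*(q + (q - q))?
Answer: 84600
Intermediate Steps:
W(q) = q*(-6 + q) (W(q) = (q - 6)*(q + (q - q)) = (-6 + q)*(q + 0) = (-6 + q)*q = q*(-6 + q))
W((6 + K(2))²)*9 = ((6 + 2²)²*(-6 + (6 + 2²)²))*9 = ((6 + 4)²*(-6 + (6 + 4)²))*9 = (10²*(-6 + 10²))*9 = (100*(-6 + 100))*9 = (100*94)*9 = 9400*9 = 84600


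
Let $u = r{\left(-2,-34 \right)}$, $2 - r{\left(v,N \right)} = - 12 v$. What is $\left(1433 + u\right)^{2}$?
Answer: $1990921$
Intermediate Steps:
$r{\left(v,N \right)} = 2 + 12 v$ ($r{\left(v,N \right)} = 2 - - 12 v = 2 + 12 v$)
$u = -22$ ($u = 2 + 12 \left(-2\right) = 2 - 24 = -22$)
$\left(1433 + u\right)^{2} = \left(1433 - 22\right)^{2} = 1411^{2} = 1990921$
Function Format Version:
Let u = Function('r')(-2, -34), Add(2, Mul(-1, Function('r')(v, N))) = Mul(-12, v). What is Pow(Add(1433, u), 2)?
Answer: 1990921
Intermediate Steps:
Function('r')(v, N) = Add(2, Mul(12, v)) (Function('r')(v, N) = Add(2, Mul(-1, Mul(-12, v))) = Add(2, Mul(12, v)))
u = -22 (u = Add(2, Mul(12, -2)) = Add(2, -24) = -22)
Pow(Add(1433, u), 2) = Pow(Add(1433, -22), 2) = Pow(1411, 2) = 1990921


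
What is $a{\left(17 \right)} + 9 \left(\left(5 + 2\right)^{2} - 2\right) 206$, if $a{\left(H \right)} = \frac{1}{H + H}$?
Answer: $\frac{2962693}{34} \approx 87138.0$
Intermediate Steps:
$a{\left(H \right)} = \frac{1}{2 H}$
$a{\left(17 \right)} + 9 \left(\left(5 + 2\right)^{2} - 2\right) 206 = \frac{1}{2 \cdot 17} + 9 \left(\left(5 + 2\right)^{2} - 2\right) 206 = \frac{1}{2} \cdot \frac{1}{17} + 9 \left(7^{2} - 2\right) 206 = \frac{1}{34} + 9 \left(49 - 2\right) 206 = \frac{1}{34} + 9 \cdot 47 \cdot 206 = \frac{1}{34} + 423 \cdot 206 = \frac{1}{34} + 87138 = \frac{2962693}{34}$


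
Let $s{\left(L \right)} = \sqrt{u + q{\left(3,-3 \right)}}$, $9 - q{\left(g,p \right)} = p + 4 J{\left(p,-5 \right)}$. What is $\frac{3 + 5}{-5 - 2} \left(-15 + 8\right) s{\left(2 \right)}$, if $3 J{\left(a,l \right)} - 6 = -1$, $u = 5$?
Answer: $\frac{8 \sqrt{93}}{3} \approx 25.716$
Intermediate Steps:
$J{\left(a,l \right)} = \frac{5}{3}$ ($J{\left(a,l \right)} = 2 + \frac{1}{3} \left(-1\right) = 2 - \frac{1}{3} = \frac{5}{3}$)
$q{\left(g,p \right)} = \frac{7}{3} - p$ ($q{\left(g,p \right)} = 9 - \left(p + 4 \cdot \frac{5}{3}\right) = 9 - \left(p + \frac{20}{3}\right) = 9 - \left(\frac{20}{3} + p\right) = \frac{7}{3} - p$)
$s{\left(L \right)} = \frac{\sqrt{93}}{3}$ ($s{\left(L \right)} = \sqrt{5 + \left(\frac{7}{3} - -3\right)} = \sqrt{5 + \left(\frac{7}{3} + 3\right)} = \sqrt{5 + \frac{16}{3}} = \sqrt{\frac{31}{3}} = \frac{\sqrt{93}}{3}$)
$\frac{3 + 5}{-5 - 2} \left(-15 + 8\right) s{\left(2 \right)} = \frac{3 + 5}{-5 - 2} \left(-15 + 8\right) \frac{\sqrt{93}}{3} = \frac{8}{-7} \left(- 7 \frac{\sqrt{93}}{3}\right) = 8 \left(- \frac{1}{7}\right) \left(- \frac{7 \sqrt{93}}{3}\right) = - \frac{8 \left(- \frac{7 \sqrt{93}}{3}\right)}{7} = \frac{8 \sqrt{93}}{3}$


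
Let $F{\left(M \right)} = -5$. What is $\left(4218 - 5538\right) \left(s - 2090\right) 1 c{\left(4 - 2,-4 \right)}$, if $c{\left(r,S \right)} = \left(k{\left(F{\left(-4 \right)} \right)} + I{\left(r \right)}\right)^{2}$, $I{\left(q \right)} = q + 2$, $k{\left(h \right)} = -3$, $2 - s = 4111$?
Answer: $8182680$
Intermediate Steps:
$s = -4109$ ($s = 2 - 4111 = -4109$)
$I{\left(q \right)} = 2 + q$
$c{\left(r,S \right)} = \left(-1 + r\right)^{2}$ ($c{\left(r,S \right)} = \left(-3 + \left(2 + r\right)\right)^{2} = \left(-1 + r\right)^{2}$)
$\left(4218 - 5538\right) \left(s - 2090\right) 1 c{\left(4 - 2,-4 \right)} = \left(4218 - 5538\right) \left(-4109 - 2090\right) 1 \left(-1 + \left(4 - 2\right)\right)^{2} = \left(-1320\right) \left(-6199\right) 1 \left(-1 + \left(4 - 2\right)\right)^{2} = 8182680 \cdot 1 \left(-1 + 2\right)^{2} = 8182680 \cdot 1 \cdot 1^{2} = 8182680 \cdot 1 \cdot 1 = 8182680 \cdot 1 = 8182680$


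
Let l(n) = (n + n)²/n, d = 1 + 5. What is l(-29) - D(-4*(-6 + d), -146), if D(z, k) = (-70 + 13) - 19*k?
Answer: -2833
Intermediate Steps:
d = 6
l(n) = 4*n (l(n) = (2*n)²/n = (4*n²)/n = 4*n)
D(z, k) = -57 - 19*k
l(-29) - D(-4*(-6 + d), -146) = 4*(-29) - (-57 - 19*(-146)) = -116 - (-57 + 2774) = -116 - 1*2717 = -116 - 2717 = -2833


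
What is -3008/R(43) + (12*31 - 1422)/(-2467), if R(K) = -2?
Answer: 3711418/2467 ≈ 1504.4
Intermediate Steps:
-3008/R(43) + (12*31 - 1422)/(-2467) = -3008/(-2) + (12*31 - 1422)/(-2467) = -3008*(-1/2) + (372 - 1422)*(-1/2467) = 1504 - 1050*(-1/2467) = 1504 + 1050/2467 = 3711418/2467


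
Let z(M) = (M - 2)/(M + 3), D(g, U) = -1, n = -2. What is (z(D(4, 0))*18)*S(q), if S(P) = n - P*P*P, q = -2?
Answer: -162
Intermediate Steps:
z(M) = (-2 + M)/(3 + M)
S(P) = -2 - P**3 (S(P) = -2 - P*P*P = -2 - P**2*P = -2 - P**3)
(z(D(4, 0))*18)*S(q) = (((-2 - 1)/(3 - 1))*18)*(-2 - 1*(-2)**3) = ((-3/2)*18)*(-2 - 1*(-8)) = (((1/2)*(-3))*18)*(-2 + 8) = -3/2*18*6 = -27*6 = -162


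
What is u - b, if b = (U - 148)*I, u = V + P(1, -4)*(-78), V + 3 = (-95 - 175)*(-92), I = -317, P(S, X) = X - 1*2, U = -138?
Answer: -65357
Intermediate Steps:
P(S, X) = -2 + X (P(S, X) = X - 2 = -2 + X)
V = 24837 (V = -3 + (-95 - 175)*(-92) = -3 - 270*(-92) = -3 + 24840 = 24837)
u = 25305 (u = 24837 + (-2 - 4)*(-78) = 24837 - 6*(-78) = 24837 + 468 = 25305)
b = 90662 (b = (-138 - 148)*(-317) = -286*(-317) = 90662)
u - b = 25305 - 1*90662 = 25305 - 90662 = -65357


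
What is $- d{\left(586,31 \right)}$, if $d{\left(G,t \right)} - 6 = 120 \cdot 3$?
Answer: $-366$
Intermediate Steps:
$d{\left(G,t \right)} = 366$ ($d{\left(G,t \right)} = 6 + 120 \cdot 3 = 6 + 360 = 366$)
$- d{\left(586,31 \right)} = \left(-1\right) 366 = -366$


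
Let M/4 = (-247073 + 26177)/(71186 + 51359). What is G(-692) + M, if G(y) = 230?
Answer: 27301766/122545 ≈ 222.79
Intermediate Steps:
M = -883584/122545 (M = 4*((-247073 + 26177)/(71186 + 51359)) = 4*(-220896/122545) = -883584/122545 ≈ -7.2103)
G(-692) + M = 230 - 883584/122545 = 27301766/122545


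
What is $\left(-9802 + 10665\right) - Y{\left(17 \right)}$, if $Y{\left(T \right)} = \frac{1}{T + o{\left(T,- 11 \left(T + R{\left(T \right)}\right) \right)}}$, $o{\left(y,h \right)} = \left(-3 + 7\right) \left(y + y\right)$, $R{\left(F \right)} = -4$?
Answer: $\frac{132038}{153} \approx 862.99$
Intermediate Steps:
$o{\left(y,h \right)} = 8 y$ ($o{\left(y,h \right)} = 4 \cdot 2 y = 8 y$)
$Y{\left(T \right)} = \frac{1}{9 T}$ ($Y{\left(T \right)} = \frac{1}{T + 8 T} = \frac{1}{9 T}$)
$\left(-9802 + 10665\right) - Y{\left(17 \right)} = \left(-9802 + 10665\right) - \frac{1}{9 \cdot 17} = 863 - \frac{1}{9} \cdot \frac{1}{17} = 863 - \frac{1}{153} = \frac{132038}{153}$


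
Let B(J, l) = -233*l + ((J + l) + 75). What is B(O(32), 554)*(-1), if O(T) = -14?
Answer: 128467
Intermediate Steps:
B(J, l) = 75 + J - 232*l (B(J, l) = -233*l + (75 + J + l) = 75 + J - 232*l)
B(O(32), 554)*(-1) = (75 - 14 - 232*554)*(-1) = (75 - 14 - 128528)*(-1) = -128467*(-1) = 128467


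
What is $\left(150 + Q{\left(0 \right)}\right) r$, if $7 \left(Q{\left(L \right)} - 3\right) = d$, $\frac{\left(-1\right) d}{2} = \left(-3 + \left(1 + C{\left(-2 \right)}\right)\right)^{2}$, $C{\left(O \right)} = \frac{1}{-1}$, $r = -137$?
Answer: $- \frac{144261}{7} \approx -20609.0$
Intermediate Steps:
$C{\left(O \right)} = -1$
$d = -18$ ($d = - 2 \left(-3 + \left(1 - 1\right)\right)^{2} = - 2 \left(-3 + 0\right)^{2} = - 2 \left(-3\right)^{2} = \left(-2\right) 9 = -18$)
$Q{\left(L \right)} = \frac{3}{7}$ ($Q{\left(L \right)} = 3 + \frac{1}{7} \left(-18\right) = 3 - \frac{18}{7} = \frac{3}{7}$)
$\left(150 + Q{\left(0 \right)}\right) r = \left(150 + \frac{3}{7}\right) \left(-137\right) = \frac{1053}{7} \left(-137\right) = - \frac{144261}{7}$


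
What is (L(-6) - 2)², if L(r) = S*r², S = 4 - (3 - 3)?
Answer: 20164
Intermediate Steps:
S = 4 (S = 4 - 1*0 = 4 + 0 = 4)
L(r) = 4*r²
(L(-6) - 2)² = (4*(-6)² - 2)² = (4*36 - 2)² = (144 - 2)² = 142² = 20164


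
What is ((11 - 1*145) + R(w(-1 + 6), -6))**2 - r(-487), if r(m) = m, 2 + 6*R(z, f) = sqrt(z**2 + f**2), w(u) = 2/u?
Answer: 4170026/225 - 806*sqrt(226)/45 ≈ 18264.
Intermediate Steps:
R(z, f) = -1/3 + sqrt(f**2 + z**2)/6 (R(z, f) = -1/3 + sqrt(z**2 + f**2)/6 = -1/3 + sqrt(f**2 + z**2)/6)
((11 - 1*145) + R(w(-1 + 6), -6))**2 - r(-487) = ((11 - 1*145) + (-1/3 + sqrt((-6)**2 + (2/(-1 + 6))**2)/6))**2 - 1*(-487) = ((11 - 145) + (-1/3 + sqrt(36 + (2/5)**2)/6))**2 + 487 = (-134 + (-1/3 + sqrt(36 + (2*(1/5))**2)/6))**2 + 487 = (-134 + (-1/3 + sqrt(36 + (2/5)**2)/6))**2 + 487 = (-134 + (-1/3 + sqrt(36 + 4/25)/6))**2 + 487 = (-134 + (-1/3 + sqrt(904/25)/6))**2 + 487 = (-134 + (-1/3 + (2*sqrt(226)/5)/6))**2 + 487 = (-134 + (-1/3 + sqrt(226)/15))**2 + 487 = (-403/3 + sqrt(226)/15)**2 + 487 = 487 + (-403/3 + sqrt(226)/15)**2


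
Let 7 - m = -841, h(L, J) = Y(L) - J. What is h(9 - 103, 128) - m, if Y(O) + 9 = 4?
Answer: -981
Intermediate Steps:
Y(O) = -5 (Y(O) = -9 + 4 = -5)
h(L, J) = -5 - J
m = 848 (m = 7 - 1*(-841) = 7 + 841 = 848)
h(9 - 103, 128) - m = (-5 - 1*128) - 1*848 = (-5 - 128) - 848 = -133 - 848 = -981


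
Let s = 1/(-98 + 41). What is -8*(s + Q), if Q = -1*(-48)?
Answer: -21880/57 ≈ -383.86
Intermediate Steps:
s = -1/57 (s = 1/(-57) = -1/57 ≈ -0.017544)
Q = 48
-8*(s + Q) = -8*(-1/57 + 48) = -8*2735/57 = -21880/57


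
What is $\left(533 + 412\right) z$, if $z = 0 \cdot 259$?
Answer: $0$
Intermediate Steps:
$z = 0$
$\left(533 + 412\right) z = \left(533 + 412\right) 0 = 945 \cdot 0 = 0$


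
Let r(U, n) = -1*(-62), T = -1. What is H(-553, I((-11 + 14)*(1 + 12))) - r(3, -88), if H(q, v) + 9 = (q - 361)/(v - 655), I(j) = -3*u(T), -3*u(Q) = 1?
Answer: -22760/327 ≈ -69.602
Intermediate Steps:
u(Q) = -⅓ (u(Q) = -⅓*1 = -⅓)
I(j) = 1 (I(j) = -3*(-⅓) = 1)
H(q, v) = -9 + (-361 + q)/(-655 + v) (H(q, v) = -9 + (q - 361)/(v - 655) = -9 + (-361 + q)/(-655 + v))
r(U, n) = 62
H(-553, I((-11 + 14)*(1 + 12))) - r(3, -88) = (5534 - 553 - 9*1)/(-655 + 1) - 1*62 = (5534 - 553 - 9)/(-654) - 62 = -1/654*4972 - 62 = -2486/327 - 62 = -22760/327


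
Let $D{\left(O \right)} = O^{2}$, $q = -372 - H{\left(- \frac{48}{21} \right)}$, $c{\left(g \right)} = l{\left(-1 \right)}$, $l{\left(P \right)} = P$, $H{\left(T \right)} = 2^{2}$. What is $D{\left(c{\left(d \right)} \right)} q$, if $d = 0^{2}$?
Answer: $-376$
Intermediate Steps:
$H{\left(T \right)} = 4$
$d = 0$
$c{\left(g \right)} = -1$
$q = -376$ ($q = -372 - 4 = -376$)
$D{\left(c{\left(d \right)} \right)} q = \left(-1\right)^{2} \left(-376\right) = 1 \left(-376\right) = -376$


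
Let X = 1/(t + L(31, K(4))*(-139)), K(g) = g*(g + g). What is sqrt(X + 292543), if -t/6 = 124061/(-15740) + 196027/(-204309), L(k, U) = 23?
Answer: sqrt(830660266171099268399077150573)/1685065796341 ≈ 540.87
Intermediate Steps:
K(g) = 2*g**2 (K(g) = g*(2*g) = 2*g**2)
t = 28432243829/535970610 (t = -6*(124061/(-15740) + 196027/(-204309)) = -6*(124061*(-1/15740) + 196027*(-1/204309)) = -6*(-124061/15740 - 196027/204309) = -6*(-28432243829/3215823660) = 28432243829/535970610 ≈ 53.048)
X = -535970610/1685065796341 (X = 1/(28432243829/535970610 + 23*(-139)) = 1/(28432243829/535970610 - 3197) = 1/(-1685065796341/535970610) = -535970610/1685065796341 ≈ -0.00031807)
sqrt(X + 292543) = sqrt(-535970610/1685065796341 + 292543) = sqrt(492954202723014553/1685065796341) = sqrt(830660266171099268399077150573)/1685065796341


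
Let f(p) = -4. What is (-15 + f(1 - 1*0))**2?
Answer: 361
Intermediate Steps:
(-15 + f(1 - 1*0))**2 = (-15 - 4)**2 = (-19)**2 = 361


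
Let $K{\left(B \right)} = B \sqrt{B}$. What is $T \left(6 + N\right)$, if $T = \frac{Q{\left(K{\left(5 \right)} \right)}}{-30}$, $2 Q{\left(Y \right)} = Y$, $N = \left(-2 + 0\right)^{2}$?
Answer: $- \frac{5 \sqrt{5}}{6} \approx -1.8634$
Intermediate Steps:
$N = 4$ ($N = \left(-2\right)^{2} = 4$)
$K{\left(B \right)} = B^{\frac{3}{2}}$
$Q{\left(Y \right)} = \frac{Y}{2}$
$T = - \frac{\sqrt{5}}{12}$ ($T = \frac{\frac{1}{2} \cdot 5^{\frac{3}{2}}}{-30} = \frac{5 \sqrt{5}}{2} \left(- \frac{1}{30}\right) = - \frac{\sqrt{5}}{12} \approx -0.18634$)
$T \left(6 + N\right) = - \frac{\sqrt{5}}{12} \left(6 + 4\right) = - \frac{\sqrt{5}}{12} \cdot 10 = - \frac{5 \sqrt{5}}{6}$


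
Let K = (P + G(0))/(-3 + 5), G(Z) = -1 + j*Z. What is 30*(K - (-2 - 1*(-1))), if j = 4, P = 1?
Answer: 30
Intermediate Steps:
G(Z) = -1 + 4*Z
K = 0 (K = (1 + (-1 + 4*0))/(-3 + 5) = (1 + (-1 + 0))/2 = (1 - 1)*(½) = 0*(½) = 0)
30*(K - (-2 - 1*(-1))) = 30*(0 - (-2 - 1*(-1))) = 30*(0 - (-2 + 1)) = 30*(0 - 1*(-1)) = 30*(0 + 1) = 30*1 = 30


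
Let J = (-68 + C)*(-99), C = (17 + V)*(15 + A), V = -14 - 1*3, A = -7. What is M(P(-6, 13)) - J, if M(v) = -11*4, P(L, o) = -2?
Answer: -6776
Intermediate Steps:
V = -17 (V = -14 - 3 = -17)
M(v) = -44
C = 0 (C = (17 - 17)*(15 - 7) = 0*8 = 0)
J = 6732 (J = (-68 + 0)*(-99) = -68*(-99) = 6732)
M(P(-6, 13)) - J = -44 - 1*6732 = -44 - 6732 = -6776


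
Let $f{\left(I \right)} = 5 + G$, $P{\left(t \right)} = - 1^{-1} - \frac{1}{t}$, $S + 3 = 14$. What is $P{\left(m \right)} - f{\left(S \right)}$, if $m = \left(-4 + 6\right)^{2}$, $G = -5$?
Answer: $- \frac{5}{4} \approx -1.25$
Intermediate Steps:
$S = 11$ ($S = -3 + 14 = 11$)
$m = 4$ ($m = 2^{2} = 4$)
$P{\left(t \right)} = -1 - \frac{1}{t}$ ($P{\left(t \right)} = \left(-1\right) 1 - \frac{1}{t} = -1 - \frac{1}{t}$)
$f{\left(I \right)} = 0$ ($f{\left(I \right)} = 5 - 5 = 0$)
$P{\left(m \right)} - f{\left(S \right)} = \frac{-1 - 4}{4} - 0 = \frac{-1 - 4}{4} + 0 = \frac{1}{4} \left(-5\right) + 0 = - \frac{5}{4} + 0 = - \frac{5}{4}$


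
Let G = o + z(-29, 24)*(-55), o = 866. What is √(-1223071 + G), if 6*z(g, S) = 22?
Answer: 2*I*√2750415/3 ≈ 1105.6*I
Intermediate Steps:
z(g, S) = 11/3 (z(g, S) = (⅙)*22 = 11/3)
G = 1993/3 (G = 866 + (11/3)*(-55) = 866 - 605/3 = 1993/3 ≈ 664.33)
√(-1223071 + G) = √(-1223071 + 1993/3) = √(-3667220/3) = 2*I*√2750415/3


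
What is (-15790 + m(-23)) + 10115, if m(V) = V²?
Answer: -5146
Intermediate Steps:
(-15790 + m(-23)) + 10115 = (-15790 + (-23)²) + 10115 = (-15790 + 529) + 10115 = -15261 + 10115 = -5146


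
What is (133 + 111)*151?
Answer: 36844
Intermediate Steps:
(133 + 111)*151 = 244*151 = 36844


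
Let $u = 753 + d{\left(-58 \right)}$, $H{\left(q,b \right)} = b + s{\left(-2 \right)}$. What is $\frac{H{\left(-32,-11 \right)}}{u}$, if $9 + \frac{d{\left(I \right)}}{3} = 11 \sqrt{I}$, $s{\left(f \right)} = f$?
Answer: $- \frac{13}{813} + \frac{13 i \sqrt{58}}{17886} \approx -0.01599 + 0.0055353 i$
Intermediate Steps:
$d{\left(I \right)} = -27 + 33 \sqrt{I}$ ($d{\left(I \right)} = -27 + 3 \cdot 11 \sqrt{I} = -27 + 33 \sqrt{I}$)
$H{\left(q,b \right)} = -2 + b$ ($H{\left(q,b \right)} = b - 2 = -2 + b$)
$u = 726 + 33 i \sqrt{58}$ ($u = 753 - \left(27 - 33 \sqrt{-58}\right) = 753 - \left(27 - 33 i \sqrt{58}\right) = 726 + 33 i \sqrt{58} \approx 726.0 + 251.32 i$)
$\frac{H{\left(-32,-11 \right)}}{u} = \frac{-2 - 11}{726 + 33 i \sqrt{58}} = - \frac{13}{726 + 33 i \sqrt{58}}$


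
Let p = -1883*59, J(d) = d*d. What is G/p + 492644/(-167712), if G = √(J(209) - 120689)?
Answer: -123161/41928 - 4*I*√4813/111097 ≈ -2.9374 - 0.0024978*I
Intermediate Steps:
J(d) = d²
p = -111097
G = 4*I*√4813 (G = √(209² - 120689) = √(43681 - 120689) = √(-77008) = 4*I*√4813 ≈ 277.5*I)
G/p + 492644/(-167712) = (4*I*√4813)/(-111097) + 492644/(-167712) = (4*I*√4813)*(-1/111097) + 492644*(-1/167712) = -4*I*√4813/111097 - 123161/41928 = -123161/41928 - 4*I*√4813/111097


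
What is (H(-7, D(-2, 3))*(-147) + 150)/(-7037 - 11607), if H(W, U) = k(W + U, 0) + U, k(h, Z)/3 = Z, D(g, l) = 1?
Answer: -3/18644 ≈ -0.00016091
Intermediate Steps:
k(h, Z) = 3*Z
H(W, U) = U (H(W, U) = 3*0 + U = 0 + U = U)
(H(-7, D(-2, 3))*(-147) + 150)/(-7037 - 11607) = (1*(-147) + 150)/(-7037 - 11607) = (-147 + 150)/(-18644) = 3*(-1/18644) = -3/18644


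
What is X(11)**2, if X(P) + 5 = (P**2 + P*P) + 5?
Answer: 58564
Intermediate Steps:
X(P) = 2*P**2 (X(P) = -5 + ((P**2 + P*P) + 5) = -5 + ((P**2 + P**2) + 5) = -5 + (2*P**2 + 5) = -5 + (5 + 2*P**2) = 2*P**2)
X(11)**2 = (2*11**2)**2 = (2*121)**2 = 242**2 = 58564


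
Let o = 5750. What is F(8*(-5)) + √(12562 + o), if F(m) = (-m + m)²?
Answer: 2*√4578 ≈ 135.32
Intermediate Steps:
F(m) = 0 (F(m) = 0² = 0)
F(8*(-5)) + √(12562 + o) = 0 + √(12562 + 5750) = 0 + √18312 = 0 + 2*√4578 = 2*√4578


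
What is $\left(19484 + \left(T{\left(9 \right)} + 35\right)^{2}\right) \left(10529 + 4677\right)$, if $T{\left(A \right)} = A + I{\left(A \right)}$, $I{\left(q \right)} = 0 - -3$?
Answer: $329863758$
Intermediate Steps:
$I{\left(q \right)} = 3$ ($I{\left(q \right)} = 0 + 3 = 3$)
$T{\left(A \right)} = 3 + A$ ($T{\left(A \right)} = A + 3 = 3 + A$)
$\left(19484 + \left(T{\left(9 \right)} + 35\right)^{2}\right) \left(10529 + 4677\right) = \left(19484 + \left(\left(3 + 9\right) + 35\right)^{2}\right) \left(10529 + 4677\right) = \left(19484 + \left(12 + 35\right)^{2}\right) 15206 = \left(19484 + 47^{2}\right) 15206 = \left(19484 + 2209\right) 15206 = 21693 \cdot 15206 = 329863758$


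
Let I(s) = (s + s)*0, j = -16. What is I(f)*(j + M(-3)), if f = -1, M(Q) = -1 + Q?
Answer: 0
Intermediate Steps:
I(s) = 0 (I(s) = (2*s)*0 = 0)
I(f)*(j + M(-3)) = 0*(-16 + (-1 - 3)) = 0*(-16 - 4) = 0*(-20) = 0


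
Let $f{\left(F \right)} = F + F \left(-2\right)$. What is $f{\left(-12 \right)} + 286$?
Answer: $298$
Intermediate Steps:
$f{\left(F \right)} = - F$ ($f{\left(F \right)} = F - 2 F = - F$)
$f{\left(-12 \right)} + 286 = \left(-1\right) \left(-12\right) + 286 = 12 + 286 = 298$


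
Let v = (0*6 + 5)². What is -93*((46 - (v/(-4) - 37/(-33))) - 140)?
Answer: 363661/44 ≈ 8265.0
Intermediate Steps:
v = 25 (v = (0 + 5)² = 5² = 25)
-93*((46 - (v/(-4) - 37/(-33))) - 140) = -93*((46 - (25/(-4) - 37/(-33))) - 140) = -93*((46 - (25*(-¼) - 37*(-1/33))) - 140) = -93*((46 - (-25/4 + 37/33)) - 140) = -93*((46 - 1*(-677/132)) - 140) = -93*((46 + 677/132) - 140) = -93*(6749/132 - 140) = -93*(-11731/132) = 363661/44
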